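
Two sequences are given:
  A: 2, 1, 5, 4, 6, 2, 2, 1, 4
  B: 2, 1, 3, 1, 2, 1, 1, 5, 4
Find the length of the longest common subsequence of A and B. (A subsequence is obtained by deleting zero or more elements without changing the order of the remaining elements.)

5

A longest common subsequence is 2, 1, 2, 1, 4 (length 5); the LCS DP confirms no longer common subsequence exists.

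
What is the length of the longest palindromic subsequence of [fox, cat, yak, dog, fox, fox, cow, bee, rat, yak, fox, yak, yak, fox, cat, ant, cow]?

One longest palindromic subsequence is cat fox yak yak yak fox cat (positions 2,5,10,12,13,14,15); it reads the same forward and backward, and the interval DP gives dp[1][17] = 7.

7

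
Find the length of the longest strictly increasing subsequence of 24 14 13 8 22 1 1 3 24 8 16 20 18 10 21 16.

Scanning left to right, the best length ending at each element is: 24→1, 14→1, 13→1, 8→1, 22→2, 1→1, 1→1, 3→2, 24→3, 8→3, 16→4, 20→5, 18→5, 10→4, 21→6, 16→5.
So the longest increasing subsequence has length 6, e.g. 1, 3, 8, 16, 20, 21.

6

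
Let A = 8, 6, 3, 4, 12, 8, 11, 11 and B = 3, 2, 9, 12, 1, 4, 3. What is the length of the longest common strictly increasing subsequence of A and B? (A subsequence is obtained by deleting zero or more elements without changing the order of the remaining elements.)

For each value that appears in both, track the longest common increasing run ending there.
The best achievable length is 2; one witness is 3, 12 (A-positions 3,5, B-positions 1,4).

2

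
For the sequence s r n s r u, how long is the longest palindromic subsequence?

3

Using dp[i][j] = 2 + dp[i+1][j−1] if the ends match, else max(dp[i+1][j], dp[i][j−1]):
dp[1][6] = 3. A witness is rsr at positions 2,4,5.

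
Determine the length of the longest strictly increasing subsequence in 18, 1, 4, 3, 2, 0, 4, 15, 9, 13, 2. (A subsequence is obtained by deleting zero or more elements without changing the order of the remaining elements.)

Let dp[i] be the longest increasing subsequence ending at position i. Then dp = [1, 1, 2, 2, 2, 1, 3, 4, 4, 5, 2].
The maximum is 5; one witness is 1, 3, 4, 9, 13 at positions 2,4,7,9,10.

5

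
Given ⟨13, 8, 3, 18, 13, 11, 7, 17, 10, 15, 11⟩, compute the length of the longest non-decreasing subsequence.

Scanning left to right, the best length ending at each element is: 13→1, 8→1, 3→1, 18→2, 13→2, 11→2, 7→2, 17→3, 10→3, 15→4, 11→4.
So the longest non-decreasing subsequence has length 4, e.g. 3, 7, 10, 15.

4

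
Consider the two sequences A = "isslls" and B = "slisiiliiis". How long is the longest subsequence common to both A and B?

4

Backtracking the LCS table gives one alignment: i (A1,B3) → s (A2,B4) → l (A4,B7) → s (A6,B11).
So the longest common subsequence has length 4.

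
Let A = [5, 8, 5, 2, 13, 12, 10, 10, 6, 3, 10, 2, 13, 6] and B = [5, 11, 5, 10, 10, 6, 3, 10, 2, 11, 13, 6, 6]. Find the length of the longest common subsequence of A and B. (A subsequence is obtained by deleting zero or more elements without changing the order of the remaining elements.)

A longest common subsequence is 5, 5, 10, 10, 6, 3, 10, 2, 13, 6 (length 10); the LCS DP confirms no longer common subsequence exists.

10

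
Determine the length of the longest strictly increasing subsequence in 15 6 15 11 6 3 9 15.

Scanning left to right, the best length ending at each element is: 15→1, 6→1, 15→2, 11→2, 6→1, 3→1, 9→2, 15→3.
So the longest increasing subsequence has length 3, e.g. 6, 11, 15.

3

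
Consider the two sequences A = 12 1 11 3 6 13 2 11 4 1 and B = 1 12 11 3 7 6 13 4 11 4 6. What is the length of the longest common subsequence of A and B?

7

A longest common subsequence is 12, 11, 3, 6, 13, 11, 4 (length 7); the LCS DP confirms no longer common subsequence exists.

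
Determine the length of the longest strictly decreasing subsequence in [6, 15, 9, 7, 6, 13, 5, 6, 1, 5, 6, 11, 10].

One longest decreasing subsequence is 15, 9, 7, 6, 5, 1 (positions 2,3,4,5,7,9), of length 6; no longer one exists.

6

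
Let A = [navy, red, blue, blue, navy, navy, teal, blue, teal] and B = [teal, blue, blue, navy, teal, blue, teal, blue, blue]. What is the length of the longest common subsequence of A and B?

A longest common subsequence is blue, blue, navy, teal, blue, teal (length 6); the LCS DP confirms no longer common subsequence exists.

6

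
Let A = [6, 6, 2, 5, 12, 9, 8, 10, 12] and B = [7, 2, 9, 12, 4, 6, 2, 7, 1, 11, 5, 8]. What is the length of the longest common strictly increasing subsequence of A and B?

For each value that appears in both, track the longest common increasing run ending there.
The best achievable length is 3; one witness is 2, 9, 12 (A-positions 3,6,9, B-positions 2,3,4).

3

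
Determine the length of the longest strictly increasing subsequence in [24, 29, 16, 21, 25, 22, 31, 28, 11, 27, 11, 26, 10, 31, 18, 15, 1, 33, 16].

6

Scanning left to right, the best length ending at each element is: 24→1, 29→2, 16→1, 21→2, 25→3, 22→3, 31→4, 28→4, 11→1, 27→4, 11→1, 26→4, 10→1, 31→5, 18→2, 15→2, 1→1, 33→6, 16→3.
So the longest increasing subsequence has length 6, e.g. 16, 21, 25, 28, 31, 33.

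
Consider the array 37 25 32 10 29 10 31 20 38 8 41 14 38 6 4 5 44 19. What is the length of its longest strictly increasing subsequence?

6

One longest increasing subsequence is 25, 29, 31, 38, 41, 44 (positions 2,5,7,9,11,17), of length 6; no longer one exists.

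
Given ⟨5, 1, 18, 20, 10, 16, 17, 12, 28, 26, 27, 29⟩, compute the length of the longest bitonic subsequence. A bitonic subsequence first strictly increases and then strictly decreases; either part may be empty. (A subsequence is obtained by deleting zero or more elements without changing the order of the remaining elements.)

7

Let inc[i] be the LIS ending at i and dec[i] the longest strictly decreasing subsequence starting at i. inc = [1, 1, 2, 3, 2, 3, 4, 3, 5, 5, 6, 7], dec = [2, 1, 3, 3, 1, 2, 2, 1, 2, 1, 1, 1].
max_i inc[i]+dec[i]−1 = 7, with one witness 5, 10, 16, 17, 26, 27, 29.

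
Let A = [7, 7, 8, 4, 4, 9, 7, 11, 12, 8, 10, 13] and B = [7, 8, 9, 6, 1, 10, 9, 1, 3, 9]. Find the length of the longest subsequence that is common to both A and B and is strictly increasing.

For each value that appears in both, track the longest common increasing run ending there.
The best achievable length is 4; one witness is 7, 8, 9, 10 (A-positions 1,3,6,11, B-positions 1,2,3,6).

4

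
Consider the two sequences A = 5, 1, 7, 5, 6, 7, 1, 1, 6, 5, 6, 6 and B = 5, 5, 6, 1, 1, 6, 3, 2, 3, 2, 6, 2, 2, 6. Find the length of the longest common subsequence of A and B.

8

Backtracking the LCS table gives one alignment: 5 (A1,B1) → 5 (A4,B2) → 6 (A5,B3) → 1 (A7,B4) → 1 (A8,B5) → 6 (A9,B6) → 6 (A11,B11) → 6 (A12,B14).
So the longest common subsequence has length 8.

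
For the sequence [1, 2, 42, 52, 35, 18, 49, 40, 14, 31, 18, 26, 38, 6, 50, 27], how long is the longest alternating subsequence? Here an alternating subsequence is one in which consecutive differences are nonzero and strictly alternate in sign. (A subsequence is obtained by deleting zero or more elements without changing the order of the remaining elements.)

11

Track the best alternating length ending on an up-step vs a down-step at each position: up/down = 1/1, 2/1, 2/1, 2/1, 2/3, 2/3, 4/3, 4/5, 2/5, 6/5, 6/7, 8/7, 8/5, 2/9, 10/3, 10/11.
The maximum over both is 11; one such subsequence is 1, 42, 35, 49, 14, 31, 18, 26, 6, 50, 27.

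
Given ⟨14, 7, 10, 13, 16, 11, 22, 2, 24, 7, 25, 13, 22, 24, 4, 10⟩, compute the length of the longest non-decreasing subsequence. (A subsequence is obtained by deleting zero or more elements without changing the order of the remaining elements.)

7

Let dp[i] be the longest non-decreasing subsequence ending at position i. Then dp = [1, 1, 2, 3, 4, 3, 5, 1, 6, 2, 7, 4, 6, 7, 2, 3].
The maximum is 7; one witness is 7, 10, 13, 16, 22, 24, 25 at positions 2,3,4,5,7,9,11.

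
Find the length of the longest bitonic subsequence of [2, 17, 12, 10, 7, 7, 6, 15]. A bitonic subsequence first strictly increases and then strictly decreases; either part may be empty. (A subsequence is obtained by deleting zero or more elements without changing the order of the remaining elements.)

6

One longest bitonic subsequence is 2, 17, 12, 10, 7, 6 (positions 1,2,3,4,6,7): it rises to 17 then falls. Length 6 is optimal.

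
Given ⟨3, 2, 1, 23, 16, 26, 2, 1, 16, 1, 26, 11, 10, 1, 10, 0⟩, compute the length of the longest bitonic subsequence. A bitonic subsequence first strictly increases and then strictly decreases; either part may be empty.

8

One longest bitonic subsequence is 3, 23, 26, 16, 11, 10, 1, 0 (positions 1,4,6,9,12,13,14,16): it rises to 26 then falls. Length 8 is optimal.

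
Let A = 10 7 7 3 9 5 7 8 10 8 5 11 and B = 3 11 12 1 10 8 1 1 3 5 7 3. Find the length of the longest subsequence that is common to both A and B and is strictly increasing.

A longest common strictly increasing subsequence is 3, 5, 7 (length 3); it appears in order in both A and B, and no longer such subsequence exists.

3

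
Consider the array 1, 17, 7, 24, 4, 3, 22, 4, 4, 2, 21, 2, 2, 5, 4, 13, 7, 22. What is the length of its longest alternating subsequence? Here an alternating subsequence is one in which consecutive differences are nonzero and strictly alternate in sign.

Track the best alternating length ending on an up-step vs a down-step at each position: up/down = 1/1, 2/1, 2/3, 4/1, 2/5, 2/5, 6/5, 6/7, 6/7, 2/7, 8/7, 2/9, 2/9, 10/9, 10/11, 12/9, 12/13, 14/5.
The maximum over both is 14; one such subsequence is 1, 17, 7, 24, 4, 22, 4, 21, 2, 5, 4, 13, 7, 22.

14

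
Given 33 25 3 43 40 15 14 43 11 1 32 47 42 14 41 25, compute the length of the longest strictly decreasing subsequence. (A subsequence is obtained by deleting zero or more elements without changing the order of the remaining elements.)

Let dp[i] be the longest decreasing subsequence ending at position i. Then dp = [1, 2, 3, 1, 2, 3, 4, 1, 5, 6, 3, 1, 2, 4, 3, 4].
The maximum is 6; one witness is 33, 25, 15, 14, 11, 1 at positions 1,2,6,7,9,10.

6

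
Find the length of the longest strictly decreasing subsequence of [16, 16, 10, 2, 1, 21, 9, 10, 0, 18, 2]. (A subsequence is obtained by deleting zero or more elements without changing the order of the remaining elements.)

5

Let dp[i] be the longest decreasing subsequence ending at position i. Then dp = [1, 1, 2, 3, 4, 1, 3, 2, 5, 2, 4].
The maximum is 5; one witness is 16, 10, 2, 1, 0 at positions 1,3,4,5,9.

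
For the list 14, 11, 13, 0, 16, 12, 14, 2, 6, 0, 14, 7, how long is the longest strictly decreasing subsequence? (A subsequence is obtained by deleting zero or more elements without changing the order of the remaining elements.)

One longest decreasing subsequence is 14, 13, 12, 2, 0 (positions 1,3,6,8,10), of length 5; no longer one exists.

5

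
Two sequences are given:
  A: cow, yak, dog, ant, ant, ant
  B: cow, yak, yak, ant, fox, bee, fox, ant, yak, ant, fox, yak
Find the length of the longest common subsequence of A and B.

Backtracking the LCS table gives one alignment: cow (A1,B1) → yak (A2,B3) → ant (A4,B4) → ant (A5,B8) → ant (A6,B10).
So the longest common subsequence has length 5.

5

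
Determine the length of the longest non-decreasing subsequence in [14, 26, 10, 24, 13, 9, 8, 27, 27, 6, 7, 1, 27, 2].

5

One longest non-decreasing subsequence is 14, 26, 27, 27, 27 (positions 1,2,8,9,13), of length 5; no longer one exists.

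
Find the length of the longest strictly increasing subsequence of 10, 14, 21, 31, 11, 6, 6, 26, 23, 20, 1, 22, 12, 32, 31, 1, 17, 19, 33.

Let dp[i] be the longest increasing subsequence ending at position i. Then dp = [1, 2, 3, 4, 2, 1, 1, 4, 4, 3, 1, 4, 3, 5, 5, 1, 4, 5, 6].
The maximum is 6; one witness is 10, 14, 21, 31, 32, 33 at positions 1,2,3,4,14,19.

6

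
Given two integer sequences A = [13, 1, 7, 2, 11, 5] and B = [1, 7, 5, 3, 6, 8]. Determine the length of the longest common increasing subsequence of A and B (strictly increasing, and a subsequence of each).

For each value that appears in both, track the longest common increasing run ending there.
The best achievable length is 2; one witness is 1, 7 (A-positions 2,3, B-positions 1,2).

2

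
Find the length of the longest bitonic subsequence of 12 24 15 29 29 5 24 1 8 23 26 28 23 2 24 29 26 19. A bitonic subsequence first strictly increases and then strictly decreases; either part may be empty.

One longest bitonic subsequence is 12, 15, 24, 26, 28, 29, 26, 19 (positions 1,3,7,11,12,16,17,18): it rises to 29 then falls. Length 8 is optimal.

8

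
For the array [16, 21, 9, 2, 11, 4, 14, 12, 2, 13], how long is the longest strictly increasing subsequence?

4

Let dp[i] be the longest increasing subsequence ending at position i. Then dp = [1, 2, 1, 1, 2, 2, 3, 3, 1, 4].
The maximum is 4; one witness is 9, 11, 12, 13 at positions 3,5,8,10.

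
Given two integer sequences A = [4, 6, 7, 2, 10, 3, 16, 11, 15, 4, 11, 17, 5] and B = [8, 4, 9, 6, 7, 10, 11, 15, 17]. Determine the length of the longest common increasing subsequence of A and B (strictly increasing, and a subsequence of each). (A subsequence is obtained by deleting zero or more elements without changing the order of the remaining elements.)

A longest common strictly increasing subsequence is 4, 6, 7, 10, 11, 15, 17 (length 7); it appears in order in both A and B, and no longer such subsequence exists.

7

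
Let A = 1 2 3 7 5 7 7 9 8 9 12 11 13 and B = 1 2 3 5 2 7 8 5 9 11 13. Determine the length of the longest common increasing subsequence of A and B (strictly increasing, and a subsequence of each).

9

For each value that appears in both, track the longest common increasing run ending there.
The best achievable length is 9; one witness is 1, 2, 3, 5, 7, 8, 9, 11, 13 (A-positions 1,2,3,5,6,9,10,12,13, B-positions 1,2,3,4,6,7,9,10,11).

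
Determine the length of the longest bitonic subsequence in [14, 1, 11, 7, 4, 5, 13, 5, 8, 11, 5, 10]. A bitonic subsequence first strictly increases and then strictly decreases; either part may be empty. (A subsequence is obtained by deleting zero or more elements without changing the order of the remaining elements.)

One longest bitonic subsequence is 1, 4, 5, 13, 11, 10 (positions 2,5,6,7,10,12): it rises to 13 then falls. Length 6 is optimal.

6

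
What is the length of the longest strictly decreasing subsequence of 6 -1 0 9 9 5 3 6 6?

3

Let dp[i] be the longest decreasing subsequence ending at position i. Then dp = [1, 2, 2, 1, 1, 2, 3, 2, 2].
The maximum is 3; one witness is 6, 5, 3 at positions 1,6,7.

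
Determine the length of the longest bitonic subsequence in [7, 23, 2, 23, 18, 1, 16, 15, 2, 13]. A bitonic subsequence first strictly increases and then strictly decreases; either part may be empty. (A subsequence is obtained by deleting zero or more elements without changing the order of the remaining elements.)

6

One longest bitonic subsequence is 7, 23, 18, 16, 15, 13 (positions 1,2,5,7,8,10): it rises to 23 then falls. Length 6 is optimal.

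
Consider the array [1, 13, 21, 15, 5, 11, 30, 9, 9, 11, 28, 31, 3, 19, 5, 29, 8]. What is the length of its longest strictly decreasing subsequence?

Scanning left to right, the best length ending at each element is: 1→1, 13→1, 21→1, 15→2, 5→3, 11→3, 30→1, 9→4, 9→4, 11→3, 28→2, 31→1, 3→5, 19→3, 5→5, 29→2, 8→5.
So the longest decreasing subsequence has length 5, e.g. 21, 15, 11, 9, 3.

5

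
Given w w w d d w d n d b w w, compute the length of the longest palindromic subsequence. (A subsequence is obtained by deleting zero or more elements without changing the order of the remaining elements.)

9

One longest palindromic subsequence is wwddwddww (positions 1,2,4,5,6,7,9,11,12); it reads the same forward and backward, and the interval DP gives dp[1][12] = 9.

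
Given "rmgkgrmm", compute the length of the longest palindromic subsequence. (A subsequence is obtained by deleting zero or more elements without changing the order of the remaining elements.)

One longest palindromic subsequence is mgkgm (positions 2,3,4,5,8); it reads the same forward and backward, and the interval DP gives dp[1][8] = 5.

5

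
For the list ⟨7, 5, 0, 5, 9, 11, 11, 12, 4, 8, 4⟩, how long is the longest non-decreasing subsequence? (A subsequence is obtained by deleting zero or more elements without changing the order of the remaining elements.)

One longest non-decreasing subsequence is 5, 5, 9, 11, 11, 12 (positions 2,4,5,6,7,8), of length 6; no longer one exists.

6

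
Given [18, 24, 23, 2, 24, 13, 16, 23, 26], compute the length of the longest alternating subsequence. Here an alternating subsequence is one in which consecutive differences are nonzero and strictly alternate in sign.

Track the best alternating length ending on an up-step vs a down-step at each position: up/down = 1/1, 2/1, 2/3, 1/3, 4/1, 4/5, 6/5, 6/5, 6/1.
The maximum over both is 6; one such subsequence is 18, 24, 23, 24, 13, 16.

6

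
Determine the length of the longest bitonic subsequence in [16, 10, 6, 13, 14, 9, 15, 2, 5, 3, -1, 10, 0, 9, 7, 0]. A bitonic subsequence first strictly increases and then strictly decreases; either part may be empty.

Let inc[i] be the LIS ending at i and dec[i] the longest strictly decreasing subsequence starting at i. inc = [1, 1, 1, 2, 3, 2, 4, 1, 2, 2, 1, 3, 2, 3, 3, 2], dec = [6, 5, 4, 5, 5, 4, 5, 2, 3, 2, 1, 4, 1, 3, 2, 1].
max_i inc[i]+dec[i]−1 = 8, with one witness 10, 13, 14, 15, 10, 9, 7, 0.

8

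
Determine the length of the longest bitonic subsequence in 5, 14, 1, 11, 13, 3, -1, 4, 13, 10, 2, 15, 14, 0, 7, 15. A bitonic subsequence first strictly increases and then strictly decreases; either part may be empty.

7

One longest bitonic subsequence is 1, 3, 4, 13, 10, 2, 0 (positions 3,6,8,9,10,11,14): it rises to 13 then falls. Length 7 is optimal.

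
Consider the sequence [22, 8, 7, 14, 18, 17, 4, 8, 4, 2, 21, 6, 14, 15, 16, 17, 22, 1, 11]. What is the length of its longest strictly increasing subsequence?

Let dp[i] be the longest increasing subsequence ending at position i. Then dp = [1, 1, 1, 2, 3, 3, 1, 2, 1, 1, 4, 2, 3, 4, 5, 6, 7, 1, 3].
The maximum is 7; one witness is 7, 8, 14, 15, 16, 17, 22 at positions 3,8,13,14,15,16,17.

7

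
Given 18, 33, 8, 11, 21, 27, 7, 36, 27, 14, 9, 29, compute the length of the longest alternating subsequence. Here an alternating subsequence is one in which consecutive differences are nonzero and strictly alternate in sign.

8

A longest alternating subsequence is 18, 33, 8, 11, 7, 36, 27, 29 (positions 1,2,3,4,7,8,9,12); its 7 consecutive differences strictly alternate in sign, and length 8 is optimal.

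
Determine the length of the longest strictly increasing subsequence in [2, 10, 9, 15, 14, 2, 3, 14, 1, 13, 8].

3

One longest increasing subsequence is 2, 10, 15 (positions 1,2,4), of length 3; no longer one exists.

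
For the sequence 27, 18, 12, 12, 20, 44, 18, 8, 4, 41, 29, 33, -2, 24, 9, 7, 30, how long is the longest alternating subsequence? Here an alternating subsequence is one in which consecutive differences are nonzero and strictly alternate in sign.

11

Track the best alternating length ending on an up-step vs a down-step at each position: up/down = 1/1, 1/2, 1/2, 1/2, 3/2, 3/1, 3/4, 1/4, 1/4, 5/4, 5/6, 7/6, 1/8, 9/8, 9/10, 9/10, 11/8.
The maximum over both is 11; one such subsequence is 27, 18, 20, 18, 41, 29, 33, -2, 24, 9, 30.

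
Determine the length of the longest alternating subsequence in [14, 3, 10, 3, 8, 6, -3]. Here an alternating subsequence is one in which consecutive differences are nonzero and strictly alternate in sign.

6

Track the best alternating length ending on an up-step vs a down-step at each position: up/down = 1/1, 1/2, 3/2, 1/4, 5/4, 5/6, 1/6.
The maximum over both is 6; one such subsequence is 14, 3, 10, 3, 8, 6.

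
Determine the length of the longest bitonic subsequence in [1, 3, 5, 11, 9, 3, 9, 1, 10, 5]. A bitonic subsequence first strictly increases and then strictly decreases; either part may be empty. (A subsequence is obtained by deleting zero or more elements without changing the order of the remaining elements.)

One longest bitonic subsequence is 1, 3, 5, 11, 9, 3, 1 (positions 1,2,3,4,5,6,8): it rises to 11 then falls. Length 7 is optimal.

7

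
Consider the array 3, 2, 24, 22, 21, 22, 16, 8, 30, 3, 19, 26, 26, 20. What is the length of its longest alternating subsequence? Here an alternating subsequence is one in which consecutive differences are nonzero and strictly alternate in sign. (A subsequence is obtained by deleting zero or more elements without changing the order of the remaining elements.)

10

Track the best alternating length ending on an up-step vs a down-step at each position: up/down = 1/1, 1/2, 3/1, 3/4, 3/4, 5/4, 3/6, 3/6, 7/1, 3/8, 9/8, 9/8, 9/8, 9/10.
The maximum over both is 10; one such subsequence is 3, 2, 24, 21, 22, 16, 30, 3, 26, 20.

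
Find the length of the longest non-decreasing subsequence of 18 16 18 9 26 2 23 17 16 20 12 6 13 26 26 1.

5

One longest non-decreasing subsequence is 18, 18, 26, 26, 26 (positions 1,3,5,14,15), of length 5; no longer one exists.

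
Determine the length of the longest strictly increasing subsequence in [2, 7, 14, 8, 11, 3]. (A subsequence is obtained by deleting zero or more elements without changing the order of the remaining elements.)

4

Let dp[i] be the longest increasing subsequence ending at position i. Then dp = [1, 2, 3, 3, 4, 2].
The maximum is 4; one witness is 2, 7, 8, 11 at positions 1,2,4,5.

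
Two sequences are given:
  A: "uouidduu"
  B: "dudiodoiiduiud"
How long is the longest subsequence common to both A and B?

A longest common subsequence is uoiduu (length 6); the LCS DP confirms no longer common subsequence exists.

6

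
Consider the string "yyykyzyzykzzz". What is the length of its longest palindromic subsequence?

Using dp[i][j] = 2 + dp[i+1][j−1] if the ends match, else max(dp[i+1][j], dp[i][j−1]):
dp[1][13] = 7. A witness is kyzyzyk at positions 4,5,6,7,8,9,10.

7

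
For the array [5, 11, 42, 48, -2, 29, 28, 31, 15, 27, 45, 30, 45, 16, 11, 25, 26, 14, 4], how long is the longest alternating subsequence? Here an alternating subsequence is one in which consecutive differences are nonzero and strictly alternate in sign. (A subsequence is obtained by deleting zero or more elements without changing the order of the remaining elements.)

13

A longest alternating subsequence is 5, 11, -2, 29, 28, 31, 15, 45, 30, 45, 16, 25, 14 (positions 1,2,5,6,7,8,9,11,12,13,14,16,18); its 12 consecutive differences strictly alternate in sign, and length 13 is optimal.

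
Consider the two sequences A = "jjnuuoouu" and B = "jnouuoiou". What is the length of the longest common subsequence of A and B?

A longest common subsequence is jnuuoou (length 7); the LCS DP confirms no longer common subsequence exists.

7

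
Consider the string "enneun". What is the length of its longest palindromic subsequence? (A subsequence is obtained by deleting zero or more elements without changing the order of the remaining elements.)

4

One longest palindromic subsequence is enne (positions 1,2,3,4); it reads the same forward and backward, and the interval DP gives dp[1][6] = 4.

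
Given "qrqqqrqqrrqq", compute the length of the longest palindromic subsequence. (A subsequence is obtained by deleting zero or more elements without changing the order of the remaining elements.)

9

One longest palindromic subsequence is qqqqrqqqq (positions 1,3,4,5,6,7,8,11,12); it reads the same forward and backward, and the interval DP gives dp[1][12] = 9.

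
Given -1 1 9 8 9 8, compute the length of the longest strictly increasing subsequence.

4

One longest increasing subsequence is -1, 1, 8, 9 (positions 1,2,4,5), of length 4; no longer one exists.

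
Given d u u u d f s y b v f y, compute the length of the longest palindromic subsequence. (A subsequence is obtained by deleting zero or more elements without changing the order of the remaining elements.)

5

Using dp[i][j] = 2 + dp[i+1][j−1] if the ends match, else max(dp[i+1][j], dp[i][j−1]):
dp[1][12] = 5. A witness is duuud at positions 1,2,3,4,5.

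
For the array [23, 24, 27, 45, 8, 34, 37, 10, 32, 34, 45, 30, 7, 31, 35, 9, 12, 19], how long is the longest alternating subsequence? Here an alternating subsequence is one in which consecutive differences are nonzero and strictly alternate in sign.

10

Track the best alternating length ending on an up-step vs a down-step at each position: up/down = 1/1, 2/1, 2/1, 2/1, 1/3, 4/3, 4/3, 4/5, 6/5, 6/5, 6/1, 6/7, 1/7, 8/7, 8/7, 8/9, 10/9, 10/9.
The maximum over both is 10; one such subsequence is 23, 24, 8, 34, 10, 32, 30, 31, 9, 12.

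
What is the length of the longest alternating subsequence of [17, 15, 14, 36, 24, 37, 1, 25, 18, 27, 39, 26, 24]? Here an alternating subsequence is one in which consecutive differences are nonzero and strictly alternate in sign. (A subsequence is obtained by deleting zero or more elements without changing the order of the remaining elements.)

10

Track the best alternating length ending on an up-step vs a down-step at each position: up/down = 1/1, 1/2, 1/2, 3/1, 3/4, 5/1, 1/6, 7/6, 7/8, 9/6, 9/1, 9/10, 9/10.
The maximum over both is 10; one such subsequence is 17, 15, 36, 24, 37, 1, 25, 18, 27, 26.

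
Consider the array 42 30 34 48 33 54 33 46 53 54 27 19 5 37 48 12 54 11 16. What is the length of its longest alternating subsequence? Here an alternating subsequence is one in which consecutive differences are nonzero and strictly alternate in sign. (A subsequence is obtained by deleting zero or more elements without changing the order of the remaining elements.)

13

A longest alternating subsequence is 42, 30, 34, 33, 54, 33, 46, 27, 37, 12, 54, 11, 16 (positions 1,2,3,5,6,7,8,11,14,16,17,18,19); its 12 consecutive differences strictly alternate in sign, and length 13 is optimal.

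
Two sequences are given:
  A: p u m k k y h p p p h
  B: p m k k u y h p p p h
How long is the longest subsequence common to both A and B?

10

Backtracking the LCS table gives one alignment: p (A1,B1) → m (A3,B2) → k (A4,B3) → k (A5,B4) → y (A6,B6) → h (A7,B7) → p (A8,B8) → p (A9,B9) → p (A10,B10) → h (A11,B11).
So the longest common subsequence has length 10.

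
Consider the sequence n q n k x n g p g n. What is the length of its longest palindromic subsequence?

Using dp[i][j] = 2 + dp[i+1][j−1] if the ends match, else max(dp[i+1][j], dp[i][j−1]):
dp[1][10] = 5. A witness is ngpgn at positions 1,7,8,9,10.

5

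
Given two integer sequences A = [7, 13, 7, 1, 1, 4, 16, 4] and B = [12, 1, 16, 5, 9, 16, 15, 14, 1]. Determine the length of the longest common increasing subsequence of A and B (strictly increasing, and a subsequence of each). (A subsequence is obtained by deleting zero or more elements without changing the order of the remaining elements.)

A longest common strictly increasing subsequence is 1, 16 (length 2); it appears in order in both A and B, and no longer such subsequence exists.

2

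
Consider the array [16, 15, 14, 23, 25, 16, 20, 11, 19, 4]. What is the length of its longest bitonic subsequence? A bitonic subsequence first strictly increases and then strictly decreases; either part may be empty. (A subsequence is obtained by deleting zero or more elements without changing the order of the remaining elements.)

Let inc[i] be the LIS ending at i and dec[i] the longest strictly decreasing subsequence starting at i. inc = [1, 1, 1, 2, 3, 2, 3, 1, 3, 1], dec = [5, 4, 3, 4, 4, 3, 3, 2, 2, 1].
max_i inc[i]+dec[i]−1 = 6, with one witness 16, 23, 25, 20, 19, 4.

6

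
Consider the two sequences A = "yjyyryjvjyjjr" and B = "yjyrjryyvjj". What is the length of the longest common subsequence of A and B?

Backtracking the LCS table gives one alignment: y (A1,B1) → j (A2,B2) → y (A3,B3) → y (A4,B7) → y (A6,B8) → v (A8,B9) → j (A11,B10) → j (A12,B11).
So the longest common subsequence has length 8.

8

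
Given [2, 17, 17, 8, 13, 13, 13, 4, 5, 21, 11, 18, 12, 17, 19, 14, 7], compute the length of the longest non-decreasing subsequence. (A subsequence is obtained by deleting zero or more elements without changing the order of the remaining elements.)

7

Scanning left to right, the best length ending at each element is: 2→1, 17→2, 17→3, 8→2, 13→3, 13→4, 13→5, 4→2, 5→3, 21→6, 11→4, 18→6, 12→5, 17→6, 19→7, 14→6, 7→4.
So the longest non-decreasing subsequence has length 7, e.g. 2, 8, 13, 13, 13, 18, 19.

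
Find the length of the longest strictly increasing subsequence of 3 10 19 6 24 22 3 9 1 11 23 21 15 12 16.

Let dp[i] be the longest increasing subsequence ending at position i. Then dp = [1, 2, 3, 2, 4, 4, 1, 3, 1, 4, 5, 5, 5, 5, 6].
The maximum is 6; one witness is 3, 6, 9, 11, 15, 16 at positions 1,4,8,10,13,15.

6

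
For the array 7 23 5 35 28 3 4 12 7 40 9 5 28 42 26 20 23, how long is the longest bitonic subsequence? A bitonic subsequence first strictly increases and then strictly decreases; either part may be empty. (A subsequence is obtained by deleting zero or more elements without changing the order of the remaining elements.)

8

One longest bitonic subsequence is 3, 4, 7, 9, 28, 42, 26, 23 (positions 6,7,9,11,13,14,15,17): it rises to 42 then falls. Length 8 is optimal.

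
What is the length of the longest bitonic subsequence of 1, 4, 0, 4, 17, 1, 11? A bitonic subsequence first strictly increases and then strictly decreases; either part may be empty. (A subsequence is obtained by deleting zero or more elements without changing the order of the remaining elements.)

Let inc[i] be the LIS ending at i and dec[i] the longest strictly decreasing subsequence starting at i. inc = [1, 2, 1, 2, 3, 2, 3], dec = [2, 2, 1, 2, 2, 1, 1].
max_i inc[i]+dec[i]−1 = 4, with one witness 1, 4, 17, 11.

4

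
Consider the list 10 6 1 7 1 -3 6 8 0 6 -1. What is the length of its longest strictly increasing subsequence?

Scanning left to right, the best length ending at each element is: 10→1, 6→1, 1→1, 7→2, 1→1, -3→1, 6→2, 8→3, 0→2, 6→3, -1→2.
So the longest increasing subsequence has length 3, e.g. 6, 7, 8.

3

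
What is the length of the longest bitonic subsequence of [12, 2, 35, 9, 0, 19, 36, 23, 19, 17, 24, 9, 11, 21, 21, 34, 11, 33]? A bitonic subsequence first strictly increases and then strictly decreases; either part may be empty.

Let inc[i] be the LIS ending at i and dec[i] the longest strictly decreasing subsequence starting at i. inc = [1, 1, 2, 2, 1, 3, 4, 4, 3, 3, 5, 2, 3, 4, 4, 6, 3, 6], dec = [3, 2, 5, 2, 1, 3, 5, 4, 3, 2, 3, 1, 1, 2, 2, 2, 1, 1].
max_i inc[i]+dec[i]−1 = 8, with one witness 2, 9, 19, 36, 23, 19, 17, 11.

8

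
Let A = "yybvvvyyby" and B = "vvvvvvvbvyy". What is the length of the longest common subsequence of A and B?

A longest common subsequence is vvvyy (length 5); the LCS DP confirms no longer common subsequence exists.

5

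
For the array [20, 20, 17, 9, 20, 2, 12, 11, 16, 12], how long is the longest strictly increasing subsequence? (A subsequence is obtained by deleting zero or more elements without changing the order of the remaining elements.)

Scanning left to right, the best length ending at each element is: 20→1, 20→1, 17→1, 9→1, 20→2, 2→1, 12→2, 11→2, 16→3, 12→3.
So the longest increasing subsequence has length 3, e.g. 9, 12, 16.

3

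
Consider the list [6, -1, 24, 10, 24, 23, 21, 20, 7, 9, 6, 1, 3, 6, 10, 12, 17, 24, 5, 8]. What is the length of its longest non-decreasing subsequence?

8

One longest non-decreasing subsequence is -1, 1, 3, 6, 10, 12, 17, 24 (positions 2,12,13,14,15,16,17,18), of length 8; no longer one exists.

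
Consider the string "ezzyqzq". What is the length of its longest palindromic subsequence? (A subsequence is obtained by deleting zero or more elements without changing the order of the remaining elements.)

One longest palindromic subsequence is qzq (positions 5,6,7); it reads the same forward and backward, and the interval DP gives dp[1][7] = 3.

3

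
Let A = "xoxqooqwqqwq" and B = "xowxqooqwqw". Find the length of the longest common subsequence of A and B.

10

A longest common subsequence is xoxqooqwqw (length 10); the LCS DP confirms no longer common subsequence exists.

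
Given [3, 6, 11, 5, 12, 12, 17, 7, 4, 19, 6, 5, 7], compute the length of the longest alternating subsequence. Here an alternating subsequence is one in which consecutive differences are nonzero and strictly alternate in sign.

Track the best alternating length ending on an up-step vs a down-step at each position: up/down = 1/1, 2/1, 2/1, 2/3, 4/1, 4/1, 4/1, 4/5, 2/5, 6/1, 6/7, 6/7, 8/7.
The maximum over both is 8; one such subsequence is 3, 6, 5, 12, 7, 19, 6, 7.

8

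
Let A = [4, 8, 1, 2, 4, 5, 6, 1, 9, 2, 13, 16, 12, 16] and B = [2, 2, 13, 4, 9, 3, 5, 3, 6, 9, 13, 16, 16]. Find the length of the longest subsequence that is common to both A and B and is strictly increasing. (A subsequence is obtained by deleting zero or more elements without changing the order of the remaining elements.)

A longest common strictly increasing subsequence is 2, 4, 5, 6, 9, 13, 16 (length 7); it appears in order in both A and B, and no longer such subsequence exists.

7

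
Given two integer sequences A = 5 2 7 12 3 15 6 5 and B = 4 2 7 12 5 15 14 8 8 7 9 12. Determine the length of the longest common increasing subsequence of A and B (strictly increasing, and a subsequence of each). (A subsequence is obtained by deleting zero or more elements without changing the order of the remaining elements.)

4

A longest common strictly increasing subsequence is 2, 7, 12, 15 (length 4); it appears in order in both A and B, and no longer such subsequence exists.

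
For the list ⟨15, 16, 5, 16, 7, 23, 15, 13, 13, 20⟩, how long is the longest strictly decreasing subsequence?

Let dp[i] be the longest decreasing subsequence ending at position i. Then dp = [1, 1, 2, 1, 2, 1, 2, 3, 3, 2].
The maximum is 3; one witness is 16, 15, 13 at positions 2,7,8.

3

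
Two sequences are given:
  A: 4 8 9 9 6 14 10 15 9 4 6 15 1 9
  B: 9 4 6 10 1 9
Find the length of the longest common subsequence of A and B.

Backtracking the LCS table gives one alignment: 4 (A1,B2) → 6 (A5,B3) → 10 (A7,B4) → 1 (A13,B5) → 9 (A14,B6).
So the longest common subsequence has length 5.

5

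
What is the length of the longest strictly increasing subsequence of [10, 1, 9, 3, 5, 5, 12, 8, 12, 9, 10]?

6

Scanning left to right, the best length ending at each element is: 10→1, 1→1, 9→2, 3→2, 5→3, 5→3, 12→4, 8→4, 12→5, 9→5, 10→6.
So the longest increasing subsequence has length 6, e.g. 1, 3, 5, 8, 9, 10.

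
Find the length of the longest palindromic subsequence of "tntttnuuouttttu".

11

One longest palindromic subsequence is ttttuoutttt (positions 1,3,4,5,7,9,10,11,12,13,14); it reads the same forward and backward, and the interval DP gives dp[1][15] = 11.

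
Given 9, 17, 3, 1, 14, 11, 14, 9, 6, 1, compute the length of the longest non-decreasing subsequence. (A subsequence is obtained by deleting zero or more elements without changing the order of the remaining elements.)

3

Let dp[i] be the longest non-decreasing subsequence ending at position i. Then dp = [1, 2, 1, 1, 2, 2, 3, 2, 2, 2].
The maximum is 3; one witness is 9, 14, 14 at positions 1,5,7.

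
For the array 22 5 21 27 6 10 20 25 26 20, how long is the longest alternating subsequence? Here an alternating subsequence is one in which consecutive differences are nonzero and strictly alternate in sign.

6

Track the best alternating length ending on an up-step vs a down-step at each position: up/down = 1/1, 1/2, 3/2, 3/1, 3/4, 5/4, 5/4, 5/4, 5/4, 5/6.
The maximum over both is 6; one such subsequence is 22, 5, 21, 6, 25, 20.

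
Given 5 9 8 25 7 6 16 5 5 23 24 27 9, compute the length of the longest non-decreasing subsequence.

6

Scanning left to right, the best length ending at each element is: 5→1, 9→2, 8→2, 25→3, 7→2, 6→2, 16→3, 5→2, 5→3, 23→4, 24→5, 27→6, 9→4.
So the longest non-decreasing subsequence has length 6, e.g. 5, 9, 16, 23, 24, 27.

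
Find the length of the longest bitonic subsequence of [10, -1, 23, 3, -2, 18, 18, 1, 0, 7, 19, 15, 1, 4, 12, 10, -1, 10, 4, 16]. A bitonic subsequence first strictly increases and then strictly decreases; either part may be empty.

8

Let inc[i] be the LIS ending at i and dec[i] the longest strictly decreasing subsequence starting at i. inc = [1, 1, 2, 2, 1, 3, 3, 2, 2, 3, 4, 4, 3, 4, 5, 5, 2, 5, 4, 6], dec = [5, 2, 6, 4, 1, 5, 5, 3, 2, 3, 5, 4, 2, 2, 3, 2, 1, 2, 1, 1].
max_i inc[i]+dec[i]−1 = 8, with one witness -1, 3, 18, 19, 15, 12, 10, 4.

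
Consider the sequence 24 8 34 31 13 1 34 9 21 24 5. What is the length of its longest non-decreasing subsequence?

4

Let dp[i] be the longest non-decreasing subsequence ending at position i. Then dp = [1, 1, 2, 2, 2, 1, 3, 2, 3, 4, 2].
The maximum is 4; one witness is 8, 13, 21, 24 at positions 2,5,9,10.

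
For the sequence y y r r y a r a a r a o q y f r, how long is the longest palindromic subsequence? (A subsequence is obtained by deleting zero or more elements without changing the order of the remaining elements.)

One longest palindromic subsequence is ryaraarayr (positions 3,5,6,7,8,9,10,11,14,16); it reads the same forward and backward, and the interval DP gives dp[1][16] = 10.

10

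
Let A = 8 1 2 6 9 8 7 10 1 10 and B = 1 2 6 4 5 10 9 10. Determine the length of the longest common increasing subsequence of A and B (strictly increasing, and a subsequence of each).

For each value that appears in both, track the longest common increasing run ending there.
The best achievable length is 5; one witness is 1, 2, 6, 9, 10 (A-positions 2,3,4,5,8, B-positions 1,2,3,7,8).

5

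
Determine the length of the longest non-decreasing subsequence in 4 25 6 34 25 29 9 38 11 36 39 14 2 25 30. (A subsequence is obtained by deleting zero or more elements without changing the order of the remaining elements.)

7

Let dp[i] be the longest non-decreasing subsequence ending at position i. Then dp = [1, 2, 2, 3, 3, 4, 3, 5, 4, 5, 6, 5, 1, 6, 7].
The maximum is 7; one witness is 4, 6, 9, 11, 14, 25, 30 at positions 1,3,7,9,12,14,15.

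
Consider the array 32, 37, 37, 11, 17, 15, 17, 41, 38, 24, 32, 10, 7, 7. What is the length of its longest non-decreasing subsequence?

5

Scanning left to right, the best length ending at each element is: 32→1, 37→2, 37→3, 11→1, 17→2, 15→2, 17→3, 41→4, 38→4, 24→4, 32→5, 10→1, 7→1, 7→2.
So the longest non-decreasing subsequence has length 5, e.g. 11, 17, 17, 24, 32.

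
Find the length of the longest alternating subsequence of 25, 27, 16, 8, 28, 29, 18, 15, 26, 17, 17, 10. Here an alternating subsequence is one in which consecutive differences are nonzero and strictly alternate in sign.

7

Track the best alternating length ending on an up-step vs a down-step at each position: up/down = 1/1, 2/1, 1/3, 1/3, 4/1, 4/1, 4/5, 4/5, 6/5, 6/7, 6/7, 4/7.
The maximum over both is 7; one such subsequence is 25, 27, 16, 28, 18, 26, 17.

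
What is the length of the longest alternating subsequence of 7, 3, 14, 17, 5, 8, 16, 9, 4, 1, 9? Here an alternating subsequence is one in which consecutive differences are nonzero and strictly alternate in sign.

A longest alternating subsequence is 7, 3, 14, 5, 8, 4, 9 (positions 1,2,3,5,6,9,11); its 6 consecutive differences strictly alternate in sign, and length 7 is optimal.

7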